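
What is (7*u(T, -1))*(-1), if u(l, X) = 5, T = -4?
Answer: -35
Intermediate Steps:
(7*u(T, -1))*(-1) = (7*5)*(-1) = 35*(-1) = -35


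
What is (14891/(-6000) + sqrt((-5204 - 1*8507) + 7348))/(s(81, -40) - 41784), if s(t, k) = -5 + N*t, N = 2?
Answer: 14891/249762000 - 3*I*sqrt(707)/41627 ≈ 5.9621e-5 - 0.0019163*I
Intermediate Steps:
s(t, k) = -5 + 2*t
(14891/(-6000) + sqrt((-5204 - 1*8507) + 7348))/(s(81, -40) - 41784) = (14891/(-6000) + sqrt((-5204 - 1*8507) + 7348))/((-5 + 2*81) - 41784) = (14891*(-1/6000) + sqrt((-5204 - 8507) + 7348))/((-5 + 162) - 41784) = (-14891/6000 + sqrt(-13711 + 7348))/(157 - 41784) = (-14891/6000 + sqrt(-6363))/(-41627) = (-14891/6000 + 3*I*sqrt(707))*(-1/41627) = 14891/249762000 - 3*I*sqrt(707)/41627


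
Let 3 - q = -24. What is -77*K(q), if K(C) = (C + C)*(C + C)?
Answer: -224532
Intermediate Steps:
q = 27 (q = 3 - 1*(-24) = 3 + 24 = 27)
K(C) = 4*C**2 (K(C) = (2*C)*(2*C) = 4*C**2)
-77*K(q) = -308*27**2 = -308*729 = -77*2916 = -224532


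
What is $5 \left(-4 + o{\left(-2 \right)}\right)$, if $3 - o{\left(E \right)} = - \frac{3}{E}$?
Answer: $- \frac{25}{2} \approx -12.5$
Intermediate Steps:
$o{\left(E \right)} = 3 + \frac{3}{E}$ ($o{\left(E \right)} = 3 - - \frac{3}{E} = 3 + \frac{3}{E}$)
$5 \left(-4 + o{\left(-2 \right)}\right) = 5 \left(-4 + \left(3 + \frac{3}{-2}\right)\right) = 5 \left(-4 + \left(3 + 3 \left(- \frac{1}{2}\right)\right)\right) = 5 \left(-4 + \left(3 - \frac{3}{2}\right)\right) = 5 \left(-4 + \frac{3}{2}\right) = 5 \left(- \frac{5}{2}\right) = - \frac{25}{2}$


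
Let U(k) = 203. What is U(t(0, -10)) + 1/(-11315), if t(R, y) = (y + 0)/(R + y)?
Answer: 2296944/11315 ≈ 203.00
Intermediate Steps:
t(R, y) = y/(R + y)
U(t(0, -10)) + 1/(-11315) = 203 + 1/(-11315) = 203 - 1/11315 = 2296944/11315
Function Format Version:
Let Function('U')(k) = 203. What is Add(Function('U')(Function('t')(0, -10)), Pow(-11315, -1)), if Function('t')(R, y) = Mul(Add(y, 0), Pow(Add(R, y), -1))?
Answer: Rational(2296944, 11315) ≈ 203.00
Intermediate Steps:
Function('t')(R, y) = Mul(y, Pow(Add(R, y), -1))
Add(Function('U')(Function('t')(0, -10)), Pow(-11315, -1)) = Add(203, Pow(-11315, -1)) = Add(203, Rational(-1, 11315)) = Rational(2296944, 11315)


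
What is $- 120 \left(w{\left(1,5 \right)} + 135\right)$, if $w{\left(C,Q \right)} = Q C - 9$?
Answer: $-15720$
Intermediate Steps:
$w{\left(C,Q \right)} = -9 + C Q$ ($w{\left(C,Q \right)} = C Q - 9 = -9 + C Q$)
$- 120 \left(w{\left(1,5 \right)} + 135\right) = - 120 \left(\left(-9 + 1 \cdot 5\right) + 135\right) = - 120 \left(\left(-9 + 5\right) + 135\right) = - 120 \left(-4 + 135\right) = \left(-120\right) 131 = -15720$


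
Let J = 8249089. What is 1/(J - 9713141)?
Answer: -1/1464052 ≈ -6.8304e-7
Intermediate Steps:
1/(J - 9713141) = 1/(8249089 - 9713141) = 1/(-1464052) = -1/1464052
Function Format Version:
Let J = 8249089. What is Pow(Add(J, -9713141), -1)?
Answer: Rational(-1, 1464052) ≈ -6.8304e-7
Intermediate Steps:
Pow(Add(J, -9713141), -1) = Pow(Add(8249089, -9713141), -1) = Pow(-1464052, -1) = Rational(-1, 1464052)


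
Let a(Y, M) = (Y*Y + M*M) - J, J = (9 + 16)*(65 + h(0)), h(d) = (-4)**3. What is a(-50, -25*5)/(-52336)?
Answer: -4525/13084 ≈ -0.34584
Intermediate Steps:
h(d) = -64
J = 25 (J = (9 + 16)*(65 - 64) = 25*1 = 25)
a(Y, M) = -25 + M**2 + Y**2 (a(Y, M) = (Y*Y + M*M) - 1*25 = (Y**2 + M**2) - 25 = (M**2 + Y**2) - 25 = -25 + M**2 + Y**2)
a(-50, -25*5)/(-52336) = (-25 + (-25*5)**2 + (-50)**2)/(-52336) = (-25 + (-125)**2 + 2500)*(-1/52336) = (-25 + 15625 + 2500)*(-1/52336) = 18100*(-1/52336) = -4525/13084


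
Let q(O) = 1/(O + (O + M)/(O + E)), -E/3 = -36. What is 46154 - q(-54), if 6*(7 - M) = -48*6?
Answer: 134538964/2915 ≈ 46154.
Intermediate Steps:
M = 55 (M = 7 - (-8)*3*6/3 = 7 - (-8)*18/3 = 7 - ⅙*(-288) = 7 + 48 = 55)
E = 108 (E = -3*(-36) = 108)
q(O) = 1/(O + (55 + O)/(108 + O)) (q(O) = 1/(O + (O + 55)/(O + 108)) = 1/(O + (55 + O)/(108 + O)))
46154 - q(-54) = 46154 - (108 - 54)/(55 + (-54)² + 109*(-54)) = 46154 - 54/(55 + 2916 - 5886) = 46154 - 54/(-2915) = 46154 - (-1)*54/2915 = 46154 - 1*(-54/2915) = 46154 + 54/2915 = 134538964/2915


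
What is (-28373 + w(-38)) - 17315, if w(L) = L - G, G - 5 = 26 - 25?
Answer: -45732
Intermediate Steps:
G = 6 (G = 5 + (26 - 25) = 5 + 1 = 6)
w(L) = -6 + L (w(L) = L - 1*6 = L - 6 = -6 + L)
(-28373 + w(-38)) - 17315 = (-28373 + (-6 - 38)) - 17315 = (-28373 - 44) - 17315 = -28417 - 17315 = -45732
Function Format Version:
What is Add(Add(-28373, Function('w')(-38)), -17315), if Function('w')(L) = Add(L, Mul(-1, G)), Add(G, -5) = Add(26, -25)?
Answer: -45732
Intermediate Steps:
G = 6 (G = Add(5, Add(26, -25)) = Add(5, 1) = 6)
Function('w')(L) = Add(-6, L) (Function('w')(L) = Add(L, Mul(-1, 6)) = Add(L, -6) = Add(-6, L))
Add(Add(-28373, Function('w')(-38)), -17315) = Add(Add(-28373, Add(-6, -38)), -17315) = Add(Add(-28373, -44), -17315) = Add(-28417, -17315) = -45732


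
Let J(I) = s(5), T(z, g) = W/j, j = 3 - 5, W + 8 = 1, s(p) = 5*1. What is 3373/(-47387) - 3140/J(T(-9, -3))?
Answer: -29762409/47387 ≈ -628.07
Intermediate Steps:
s(p) = 5
W = -7 (W = -8 + 1 = -7)
j = -2
T(z, g) = 7/2 (T(z, g) = -7/(-2) = -7*(-1/2) = 7/2)
J(I) = 5
3373/(-47387) - 3140/J(T(-9, -3)) = 3373/(-47387) - 3140/5 = 3373*(-1/47387) - 3140*1/5 = -3373/47387 - 628 = -29762409/47387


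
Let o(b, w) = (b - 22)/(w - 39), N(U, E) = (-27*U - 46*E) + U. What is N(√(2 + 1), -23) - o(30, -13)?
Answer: 13756/13 - 26*√3 ≈ 1013.1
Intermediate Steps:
N(U, E) = -46*E - 26*U (N(U, E) = (-46*E - 27*U) + U = -46*E - 26*U)
o(b, w) = (-22 + b)/(-39 + w)
N(√(2 + 1), -23) - o(30, -13) = (-46*(-23) - 26*√(2 + 1)) - (-22 + 30)/(-39 - 13) = (1058 - 26*√3) - 8/(-52) = (1058 - 26*√3) - (-1)*8/52 = (1058 - 26*√3) - 1*(-2/13) = (1058 - 26*√3) + 2/13 = 13756/13 - 26*√3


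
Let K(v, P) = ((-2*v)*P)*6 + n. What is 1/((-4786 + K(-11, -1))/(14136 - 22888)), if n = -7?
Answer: 8752/4925 ≈ 1.7771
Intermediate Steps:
K(v, P) = -7 - 12*P*v (K(v, P) = ((-2*v)*P)*6 - 7 = -2*P*v*6 - 7 = -12*P*v - 7 = -7 - 12*P*v)
1/((-4786 + K(-11, -1))/(14136 - 22888)) = 1/((-4786 + (-7 - 12*(-1)*(-11)))/(14136 - 22888)) = 1/((-4786 + (-7 - 132))/(-8752)) = 1/((-4786 - 139)*(-1/8752)) = 1/(-4925*(-1/8752)) = 1/(4925/8752) = 8752/4925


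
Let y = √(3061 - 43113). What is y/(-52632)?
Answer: -I*√10013/26316 ≈ -0.0038024*I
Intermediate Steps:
y = 2*I*√10013 (y = √(-40052) = 2*I*√10013 ≈ 200.13*I)
y/(-52632) = (2*I*√10013)/(-52632) = (2*I*√10013)*(-1/52632) = -I*√10013/26316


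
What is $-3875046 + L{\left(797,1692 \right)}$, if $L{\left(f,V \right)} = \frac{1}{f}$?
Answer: $- \frac{3088411661}{797} \approx -3.875 \cdot 10^{6}$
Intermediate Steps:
$-3875046 + L{\left(797,1692 \right)} = -3875046 + \frac{1}{797} = - \frac{3088411661}{797}$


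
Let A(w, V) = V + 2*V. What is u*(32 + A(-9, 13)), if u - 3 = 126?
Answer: 9159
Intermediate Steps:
u = 129 (u = 3 + 126 = 129)
A(w, V) = 3*V
u*(32 + A(-9, 13)) = 129*(32 + 3*13) = 129*(32 + 39) = 129*71 = 9159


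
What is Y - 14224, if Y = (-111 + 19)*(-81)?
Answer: -6772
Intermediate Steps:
Y = 7452 (Y = -92*(-81) = 7452)
Y - 14224 = 7452 - 14224 = -6772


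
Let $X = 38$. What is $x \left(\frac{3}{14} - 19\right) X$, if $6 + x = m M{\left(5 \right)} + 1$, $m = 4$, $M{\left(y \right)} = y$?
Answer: $- \frac{74955}{7} \approx -10708.0$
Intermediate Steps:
$x = 15$ ($x = -6 + \left(4 \cdot 5 + 1\right) = -6 + \left(20 + 1\right) = -6 + 21 = 15$)
$x \left(\frac{3}{14} - 19\right) X = 15 \left(\frac{3}{14} - 19\right) 38 = 15 \left(- \frac{263}{14}\right) 38 = \left(- \frac{3945}{14}\right) 38 = - \frac{74955}{7}$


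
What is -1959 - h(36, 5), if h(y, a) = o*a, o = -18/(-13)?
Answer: -25557/13 ≈ -1965.9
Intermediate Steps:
o = 18/13 (o = -18*(-1/13) = 18/13 ≈ 1.3846)
h(y, a) = 18*a/13
-1959 - h(36, 5) = -1959 - 18*5/13 = -1959 - 1*90/13 = -1959 - 90/13 = -25557/13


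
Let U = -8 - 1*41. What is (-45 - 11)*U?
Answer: 2744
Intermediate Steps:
U = -49 (U = -8 - 41 = -49)
(-45 - 11)*U = (-45 - 11)*(-49) = -56*(-49) = 2744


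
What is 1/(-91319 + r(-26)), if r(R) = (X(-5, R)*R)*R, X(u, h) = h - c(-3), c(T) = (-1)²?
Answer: -1/109571 ≈ -9.1265e-6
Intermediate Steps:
c(T) = 1
X(u, h) = -1 + h (X(u, h) = h - 1*1 = h - 1 = -1 + h)
r(R) = R²*(-1 + R) (r(R) = ((-1 + R)*R)*R = (R*(-1 + R))*R = R²*(-1 + R))
1/(-91319 + r(-26)) = 1/(-91319 + (-26)²*(-1 - 26)) = 1/(-91319 + 676*(-27)) = 1/(-91319 - 18252) = 1/(-109571) = -1/109571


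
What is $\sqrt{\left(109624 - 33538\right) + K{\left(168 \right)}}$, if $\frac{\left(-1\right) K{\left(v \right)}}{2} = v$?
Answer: $5 \sqrt{3030} \approx 275.23$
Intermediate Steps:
$K{\left(v \right)} = - 2 v$
$\sqrt{\left(109624 - 33538\right) + K{\left(168 \right)}} = \sqrt{\left(109624 - 33538\right) - 336} = \sqrt{76086 - 336} = \sqrt{75750} = 5 \sqrt{3030}$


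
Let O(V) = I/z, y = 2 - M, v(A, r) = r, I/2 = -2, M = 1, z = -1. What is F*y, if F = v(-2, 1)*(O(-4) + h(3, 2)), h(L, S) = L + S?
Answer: 9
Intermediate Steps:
I = -4 (I = 2*(-2) = -4)
y = 1 (y = 2 - 1*1 = 2 - 1 = 1)
O(V) = 4 (O(V) = -4/(-1) = -4*(-1) = 4)
F = 9 (F = 1*(4 + (3 + 2)) = 1*(4 + 5) = 1*9 = 9)
F*y = 9*1 = 9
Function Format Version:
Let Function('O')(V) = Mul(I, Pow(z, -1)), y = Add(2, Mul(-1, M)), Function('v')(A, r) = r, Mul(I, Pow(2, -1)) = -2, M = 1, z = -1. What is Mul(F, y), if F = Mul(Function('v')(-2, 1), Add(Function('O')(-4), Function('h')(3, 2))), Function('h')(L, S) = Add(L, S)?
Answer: 9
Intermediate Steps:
I = -4 (I = Mul(2, -2) = -4)
y = 1 (y = Add(2, Mul(-1, 1)) = Add(2, -1) = 1)
Function('O')(V) = 4 (Function('O')(V) = Mul(-4, Pow(-1, -1)) = Mul(-4, -1) = 4)
F = 9 (F = Mul(1, Add(4, Add(3, 2))) = Mul(1, Add(4, 5)) = Mul(1, 9) = 9)
Mul(F, y) = Mul(9, 1) = 9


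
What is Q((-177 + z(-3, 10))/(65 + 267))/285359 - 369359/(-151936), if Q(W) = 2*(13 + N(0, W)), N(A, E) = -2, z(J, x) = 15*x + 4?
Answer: 105403257473/43356305024 ≈ 2.4311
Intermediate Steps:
z(J, x) = 4 + 15*x
Q(W) = 22 (Q(W) = 2*(13 - 2) = 2*11 = 22)
Q((-177 + z(-3, 10))/(65 + 267))/285359 - 369359/(-151936) = 22/285359 - 369359/(-151936) = 22*(1/285359) - 369359*(-1/151936) = 22/285359 + 369359/151936 = 105403257473/43356305024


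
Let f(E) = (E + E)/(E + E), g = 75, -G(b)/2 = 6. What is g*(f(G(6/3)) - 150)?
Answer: -11175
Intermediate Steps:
G(b) = -12 (G(b) = -2*6 = -12)
f(E) = 1 (f(E) = (2*E)/((2*E)) = (2*E)*(1/(2*E)) = 1)
g*(f(G(6/3)) - 150) = 75*(1 - 150) = 75*(-149) = -11175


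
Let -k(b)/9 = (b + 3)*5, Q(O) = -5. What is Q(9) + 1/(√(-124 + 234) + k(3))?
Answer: -36422/7279 - √110/72790 ≈ -5.0039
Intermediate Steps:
k(b) = -135 - 45*b (k(b) = -9*(b + 3)*5 = -9*(3 + b)*5 = -9*(15 + 5*b) = -135 - 45*b)
Q(9) + 1/(√(-124 + 234) + k(3)) = -5 + 1/(√(-124 + 234) + (-135 - 45*3)) = -5 + 1/(√110 + (-135 - 135)) = -5 + 1/(√110 - 270) = -5 + 1/(-270 + √110)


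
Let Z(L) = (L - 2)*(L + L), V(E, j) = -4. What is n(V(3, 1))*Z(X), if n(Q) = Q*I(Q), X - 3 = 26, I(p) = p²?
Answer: -100224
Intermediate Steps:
X = 29 (X = 3 + 26 = 29)
n(Q) = Q³ (n(Q) = Q*Q² = Q³)
Z(L) = 2*L*(-2 + L) (Z(L) = (-2 + L)*(2*L) = 2*L*(-2 + L))
n(V(3, 1))*Z(X) = (-4)³*(2*29*(-2 + 29)) = -128*29*27 = -64*1566 = -100224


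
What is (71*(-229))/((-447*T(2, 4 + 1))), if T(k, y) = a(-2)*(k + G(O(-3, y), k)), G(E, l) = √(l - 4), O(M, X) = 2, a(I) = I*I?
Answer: 16259/5364 - 16259*I*√2/10728 ≈ 3.0311 - 2.1433*I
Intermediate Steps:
a(I) = I²
G(E, l) = √(-4 + l)
T(k, y) = 4*k + 4*√(-4 + k) (T(k, y) = (-2)²*(k + √(-4 + k)) = 4*(k + √(-4 + k)) = 4*k + 4*√(-4 + k))
(71*(-229))/((-447*T(2, 4 + 1))) = (71*(-229))/((-447*(4*2 + 4*√(-4 + 2)))) = -16259*(-1/(447*(8 + 4*√(-2)))) = -16259*(-1/(447*(8 + 4*(I*√2)))) = -16259*(-1/(447*(8 + 4*I*√2))) = -16259/(-3576 - 1788*I*√2)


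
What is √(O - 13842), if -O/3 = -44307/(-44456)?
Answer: 3*I*√760065310058/22228 ≈ 117.66*I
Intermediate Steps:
O = -132921/44456 (O = -(-132921)/(-44456) = -(-132921)*(-1)/44456 = -3*44307/44456 = -132921/44456 ≈ -2.9899)
√(O - 13842) = √(-132921/44456 - 13842) = √(-615492873/44456) = 3*I*√760065310058/22228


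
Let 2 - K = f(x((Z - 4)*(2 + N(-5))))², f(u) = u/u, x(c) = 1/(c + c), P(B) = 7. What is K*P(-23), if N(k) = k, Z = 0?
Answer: 7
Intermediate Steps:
x(c) = 1/(2*c)
f(u) = 1
K = 1 (K = 2 - 1*1² = 2 - 1*1 = 2 - 1 = 1)
K*P(-23) = 1*7 = 7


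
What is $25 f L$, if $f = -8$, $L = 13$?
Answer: $-2600$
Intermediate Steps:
$25 f L = 25 \left(-8\right) 13 = \left(-200\right) 13 = -2600$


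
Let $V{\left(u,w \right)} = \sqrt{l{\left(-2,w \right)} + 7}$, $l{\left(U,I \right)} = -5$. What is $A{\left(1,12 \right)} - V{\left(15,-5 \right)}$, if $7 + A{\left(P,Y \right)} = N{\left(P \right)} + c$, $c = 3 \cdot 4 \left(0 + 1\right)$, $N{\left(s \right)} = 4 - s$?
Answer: $8 - \sqrt{2} \approx 6.5858$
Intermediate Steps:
$c = 12$ ($c = 12 \cdot 1 = 12$)
$A{\left(P,Y \right)} = 9 - P$ ($A{\left(P,Y \right)} = -7 + \left(\left(4 - P\right) + 12\right) = -7 - \left(-16 + P\right) = 9 - P$)
$V{\left(u,w \right)} = \sqrt{2}$ ($V{\left(u,w \right)} = \sqrt{-5 + 7} = \sqrt{2}$)
$A{\left(1,12 \right)} - V{\left(15,-5 \right)} = \left(9 - 1\right) - \sqrt{2} = 8 - \sqrt{2}$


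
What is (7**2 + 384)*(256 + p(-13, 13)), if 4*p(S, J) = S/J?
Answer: 442959/4 ≈ 1.1074e+5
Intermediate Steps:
p(S, J) = S/(4*J) (p(S, J) = (S/J)/4 = S/(4*J))
(7**2 + 384)*(256 + p(-13, 13)) = (7**2 + 384)*(256 + (1/4)*(-13)/13) = (49 + 384)*(256 + (1/4)*(-13)*(1/13)) = 433*(256 - 1/4) = 433*(1023/4) = 442959/4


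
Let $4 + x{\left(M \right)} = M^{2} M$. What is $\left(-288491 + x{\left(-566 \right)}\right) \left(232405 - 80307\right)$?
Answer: $-27622516411118$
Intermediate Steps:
$x{\left(M \right)} = -4 + M^{3}$ ($x{\left(M \right)} = -4 + M^{2} M = -4 + M^{3}$)
$\left(-288491 + x{\left(-566 \right)}\right) \left(232405 - 80307\right) = \left(-288491 + \left(-4 + \left(-566\right)^{3}\right)\right) \left(232405 - 80307\right) = \left(-288491 - 181321500\right) 152098 = \left(-181609991\right) 152098 = -27622516411118$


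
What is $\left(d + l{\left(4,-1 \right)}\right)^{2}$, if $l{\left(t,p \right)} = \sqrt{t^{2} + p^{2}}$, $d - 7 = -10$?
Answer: $\left(3 - \sqrt{17}\right)^{2} \approx 1.2614$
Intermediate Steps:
$d = -3$ ($d = 7 - 10 = -3$)
$l{\left(t,p \right)} = \sqrt{p^{2} + t^{2}}$
$\left(d + l{\left(4,-1 \right)}\right)^{2} = \left(-3 + \sqrt{\left(-1\right)^{2} + 4^{2}}\right)^{2} = \left(-3 + \sqrt{1 + 16}\right)^{2} = \left(-3 + \sqrt{17}\right)^{2}$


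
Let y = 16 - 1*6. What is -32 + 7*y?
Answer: 38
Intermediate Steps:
y = 10 (y = 16 - 6 = 10)
-32 + 7*y = -32 + 7*10 = -32 + 70 = 38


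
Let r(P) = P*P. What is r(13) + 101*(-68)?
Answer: -6699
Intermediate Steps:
r(P) = P²
r(13) + 101*(-68) = 13² + 101*(-68) = 169 - 6868 = -6699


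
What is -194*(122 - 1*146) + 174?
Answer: 4830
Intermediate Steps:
-194*(122 - 1*146) + 174 = -194*(122 - 146) + 174 = -194*(-24) + 174 = 4656 + 174 = 4830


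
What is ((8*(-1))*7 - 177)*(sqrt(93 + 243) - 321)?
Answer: 74793 - 932*sqrt(21) ≈ 70522.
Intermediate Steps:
((8*(-1))*7 - 177)*(sqrt(93 + 243) - 321) = (-8*7 - 177)*(sqrt(336) - 321) = (-56 - 177)*(4*sqrt(21) - 321) = -233*(-321 + 4*sqrt(21)) = 74793 - 932*sqrt(21)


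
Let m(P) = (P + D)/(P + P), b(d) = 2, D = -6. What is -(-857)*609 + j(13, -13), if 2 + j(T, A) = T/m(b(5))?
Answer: 521898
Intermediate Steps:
m(P) = (-6 + P)/(2*P) (m(P) = (P - 6)/(P + P) = (-6 + P)/((2*P)) = (-6 + P)*(1/(2*P)) = (-6 + P)/(2*P))
j(T, A) = -2 - T (j(T, A) = -2 + T/(((½)*(-6 + 2)/2)) = -2 + T/(((½)*(½)*(-4))) = -2 + T/(-1) = -2 + T*(-1) = -2 - T)
-(-857)*609 + j(13, -13) = -(-857)*609 + (-2 - 1*13) = -857*(-609) + (-2 - 13) = 521913 - 15 = 521898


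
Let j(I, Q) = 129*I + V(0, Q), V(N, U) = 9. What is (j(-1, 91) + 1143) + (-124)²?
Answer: 16399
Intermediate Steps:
j(I, Q) = 9 + 129*I (j(I, Q) = 129*I + 9 = 9 + 129*I)
(j(-1, 91) + 1143) + (-124)² = ((9 + 129*(-1)) + 1143) + (-124)² = ((9 - 129) + 1143) + 15376 = (-120 + 1143) + 15376 = 1023 + 15376 = 16399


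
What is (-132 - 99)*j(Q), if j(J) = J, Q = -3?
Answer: 693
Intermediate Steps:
(-132 - 99)*j(Q) = (-132 - 99)*(-3) = -231*(-3) = 693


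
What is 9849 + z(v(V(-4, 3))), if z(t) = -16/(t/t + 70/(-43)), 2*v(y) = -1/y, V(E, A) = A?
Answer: 266611/27 ≈ 9874.5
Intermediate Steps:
v(y) = -1/(2*y) (v(y) = (-1/y)/2 = -1/(2*y))
z(t) = 688/27 (z(t) = -16/(1 + 70*(-1/43)) = -16/(1 - 70/43) = -16/(-27/43) = -16*(-43/27) = 688/27)
9849 + z(v(V(-4, 3))) = 9849 + 688/27 = 266611/27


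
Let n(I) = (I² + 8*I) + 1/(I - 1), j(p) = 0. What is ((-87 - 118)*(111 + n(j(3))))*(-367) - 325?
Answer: 8275525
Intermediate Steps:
n(I) = I² + 1/(-1 + I) + 8*I (n(I) = (I² + 8*I) + 1/(-1 + I) = I² + 1/(-1 + I) + 8*I)
((-87 - 118)*(111 + n(j(3))))*(-367) - 325 = ((-87 - 118)*(111 + (1 + 0³ - 8*0 + 7*0²)/(-1 + 0)))*(-367) - 325 = -205*(111 + (1 + 0 + 0 + 7*0)/(-1))*(-367) - 325 = -205*(111 - (1 + 0 + 0 + 0))*(-367) - 325 = -205*(111 - 1*1)*(-367) - 325 = -205*(111 - 1)*(-367) - 325 = -205*110*(-367) - 325 = -22550*(-367) - 325 = 8275850 - 325 = 8275525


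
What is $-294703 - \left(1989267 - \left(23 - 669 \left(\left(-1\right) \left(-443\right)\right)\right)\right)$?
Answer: $-2580314$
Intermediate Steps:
$-294703 - \left(1989267 - \left(23 - 669 \left(\left(-1\right) \left(-443\right)\right)\right)\right) = -294703 - \left(1989267 - \left(23 - 296367\right)\right) = -294703 - \left(1989267 - -296344\right) = -294703 - \left(1989267 + 296344\right) = -294703 - 2285611 = -2580314$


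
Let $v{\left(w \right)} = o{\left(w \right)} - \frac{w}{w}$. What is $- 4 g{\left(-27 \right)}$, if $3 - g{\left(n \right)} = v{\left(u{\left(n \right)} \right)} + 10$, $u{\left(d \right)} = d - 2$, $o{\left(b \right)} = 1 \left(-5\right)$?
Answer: $4$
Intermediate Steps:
$o{\left(b \right)} = -5$
$u{\left(d \right)} = -2 + d$
$v{\left(w \right)} = -6$ ($v{\left(w \right)} = -5 - \frac{w}{w} = -5 - 1 = -6$)
$g{\left(n \right)} = -1$ ($g{\left(n \right)} = 3 - \left(-6 + 10\right) = 3 - 4 = -1$)
$- 4 g{\left(-27 \right)} = \left(-4\right) \left(-1\right) = 4$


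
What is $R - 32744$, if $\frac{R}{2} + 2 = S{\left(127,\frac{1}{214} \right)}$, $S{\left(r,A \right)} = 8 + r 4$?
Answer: $-31716$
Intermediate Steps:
$S{\left(r,A \right)} = 8 + 4 r$
$R = 1028$ ($R = -4 + 2 \left(8 + 4 \cdot 127\right) = -4 + 2 \left(8 + 508\right) = -4 + 2 \cdot 516 = -4 + 1032 = 1028$)
$R - 32744 = 1028 - 32744 = -31716$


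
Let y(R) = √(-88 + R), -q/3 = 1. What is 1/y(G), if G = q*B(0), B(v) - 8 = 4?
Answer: -I*√31/62 ≈ -0.089803*I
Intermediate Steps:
q = -3 (q = -3*1 = -3)
B(v) = 12 (B(v) = 8 + 4 = 12)
G = -36 (G = -3*12 = -36)
1/y(G) = 1/(√(-88 - 36)) = 1/(√(-124)) = 1/(2*I*√31) = -I*√31/62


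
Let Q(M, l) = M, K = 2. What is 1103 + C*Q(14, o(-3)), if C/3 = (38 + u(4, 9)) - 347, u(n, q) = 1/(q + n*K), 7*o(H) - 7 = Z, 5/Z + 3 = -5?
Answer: -201833/17 ≈ -11873.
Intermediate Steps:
Z = -5/8 (Z = 5/(-3 - 5) = 5/(-8) = 5*(-⅛) = -5/8 ≈ -0.62500)
o(H) = 51/56 (o(H) = 1 + (⅐)*(-5/8) = 1 - 5/56 = 51/56)
u(n, q) = 1/(q + 2*n) (u(n, q) = 1/(q + n*2) = 1/(q + 2*n))
C = -15756/17 (C = 3*((38 + 1/(9 + 2*4)) - 347) = 3*((38 + 1/(9 + 8)) - 347) = 3*((38 + 1/17) - 347) = 3*(647/17 - 347) = 3*(-5252/17) = -15756/17 ≈ -926.82)
1103 + C*Q(14, o(-3)) = 1103 - 15756/17*14 = 1103 - 220584/17 = -201833/17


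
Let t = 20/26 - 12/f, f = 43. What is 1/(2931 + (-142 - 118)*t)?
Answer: 43/120553 ≈ 0.00035669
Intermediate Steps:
t = 274/559 (t = 20/26 - 12/43 = 20*(1/26) - 12*1/43 = 10/13 - 12/43 = 274/559 ≈ 0.49016)
1/(2931 + (-142 - 118)*t) = 1/(2931 + (-142 - 118)*(274/559)) = 1/(2931 - 260*274/559) = 1/(2931 - 5480/43) = 1/(120553/43) = 43/120553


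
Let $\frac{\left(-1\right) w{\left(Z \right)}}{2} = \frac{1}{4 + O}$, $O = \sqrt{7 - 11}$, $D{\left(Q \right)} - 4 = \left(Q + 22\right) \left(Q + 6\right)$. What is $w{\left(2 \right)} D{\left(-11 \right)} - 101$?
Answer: $- \frac{403}{5} - \frac{51 i}{5} \approx -80.6 - 10.2 i$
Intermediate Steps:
$D{\left(Q \right)} = 4 + \left(6 + Q\right) \left(22 + Q\right)$ ($D{\left(Q \right)} = 4 + \left(Q + 22\right) \left(Q + 6\right) = 4 + \left(22 + Q\right) \left(6 + Q\right) = 4 + \left(6 + Q\right) \left(22 + Q\right)$)
$O = 2 i$ ($O = \sqrt{-4} = 2 i \approx 2.0 i$)
$w{\left(Z \right)} = - \frac{4 - 2 i}{10}$ ($w{\left(Z \right)} = - \frac{2}{4 + 2 i} = - 2 \frac{4 - 2 i}{20} = - \frac{4 - 2 i}{10}$)
$w{\left(2 \right)} D{\left(-11 \right)} - 101 = \left(- \frac{2}{5} + \frac{i}{5}\right) \left(136 + \left(-11\right)^{2} + 28 \left(-11\right)\right) - 101 = \left(- \frac{2}{5} + \frac{i}{5}\right) \left(136 + 121 - 308\right) - 101 = \left(- \frac{2}{5} + \frac{i}{5}\right) \left(-51\right) - 101 = \left(\frac{102}{5} - \frac{51 i}{5}\right) - 101 = - \frac{403}{5} - \frac{51 i}{5}$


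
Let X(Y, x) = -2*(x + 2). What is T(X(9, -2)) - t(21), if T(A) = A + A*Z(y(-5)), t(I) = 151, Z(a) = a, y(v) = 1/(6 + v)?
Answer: -151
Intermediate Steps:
X(Y, x) = -4 - 2*x (X(Y, x) = -2*(2 + x) = -4 - 2*x)
T(A) = 2*A (T(A) = A + A/(6 - 5) = A + A/1 = A + A*1 = A + A = 2*A)
T(X(9, -2)) - t(21) = 2*(-4 - 2*(-2)) - 1*151 = 2*(-4 + 4) - 151 = 2*0 - 151 = 0 - 151 = -151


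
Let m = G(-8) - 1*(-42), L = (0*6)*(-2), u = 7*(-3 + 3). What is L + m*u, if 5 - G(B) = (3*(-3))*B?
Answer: 0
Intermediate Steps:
G(B) = 5 + 9*B (G(B) = 5 - 3*(-3)*B = 5 - (-9)*B = 5 + 9*B)
u = 0 (u = 7*0 = 0)
L = 0 (L = 0*(-2) = 0)
m = -25 (m = (5 + 9*(-8)) - 1*(-42) = (5 - 72) + 42 = -67 + 42 = -25)
L + m*u = 0 - 25*0 = 0 + 0 = 0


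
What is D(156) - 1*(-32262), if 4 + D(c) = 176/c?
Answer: 1258106/39 ≈ 32259.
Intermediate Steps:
D(c) = -4 + 176/c
D(156) - 1*(-32262) = (-4 + 176/156) - 1*(-32262) = (-4 + 176*(1/156)) + 32262 = (-4 + 44/39) + 32262 = -112/39 + 32262 = 1258106/39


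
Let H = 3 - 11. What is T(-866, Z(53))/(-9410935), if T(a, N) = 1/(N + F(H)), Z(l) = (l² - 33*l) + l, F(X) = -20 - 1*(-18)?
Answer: -1/10455548785 ≈ -9.5643e-11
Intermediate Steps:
H = -8
F(X) = -2 (F(X) = -20 + 18 = -2)
Z(l) = l² - 32*l
T(a, N) = 1/(-2 + N) (T(a, N) = 1/(N - 2) = 1/(-2 + N))
T(-866, Z(53))/(-9410935) = 1/(-2 + 53*(-32 + 53)*(-9410935)) = -1/9410935/(-2 + 53*21) = -1/9410935/(-2 + 1113) = -1/9410935/1111 = (1/1111)*(-1/9410935) = -1/10455548785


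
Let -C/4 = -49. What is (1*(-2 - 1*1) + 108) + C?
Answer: 301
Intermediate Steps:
C = 196 (C = -4*(-49) = 196)
(1*(-2 - 1*1) + 108) + C = (1*(-2 - 1*1) + 108) + 196 = (1*(-2 - 1) + 108) + 196 = (1*(-3) + 108) + 196 = (-3 + 108) + 196 = 105 + 196 = 301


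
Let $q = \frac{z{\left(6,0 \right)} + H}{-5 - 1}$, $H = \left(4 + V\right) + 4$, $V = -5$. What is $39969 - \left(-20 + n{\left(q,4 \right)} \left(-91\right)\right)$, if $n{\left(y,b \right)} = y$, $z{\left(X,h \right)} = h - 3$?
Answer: $39989$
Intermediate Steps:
$z{\left(X,h \right)} = -3 + h$
$H = 3$ ($H = \left(4 - 5\right) + 4 = -1 + 4 = 3$)
$q = 0$ ($q = \frac{\left(-3 + 0\right) + 3}{-5 - 1} = \frac{-3 + 3}{-6} = 0 \left(- \frac{1}{6}\right) = 0$)
$39969 - \left(-20 + n{\left(q,4 \right)} \left(-91\right)\right) = 39969 - \left(-20 + 0 \left(-91\right)\right) = 39969 - \left(-20 + 0\right) = 39969 - -20 = 39969 + 20 = 39989$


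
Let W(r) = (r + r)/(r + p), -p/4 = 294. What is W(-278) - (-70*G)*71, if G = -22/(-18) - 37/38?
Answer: 153608113/124317 ≈ 1235.6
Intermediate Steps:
p = -1176 (p = -4*294 = -1176)
G = 85/342 (G = -22*(-1/18) - 37*1/38 = 11/9 - 37/38 = 85/342 ≈ 0.24854)
W(r) = 2*r/(-1176 + r) (W(r) = (r + r)/(r - 1176) = (2*r)/(-1176 + r) = 2*r/(-1176 + r))
W(-278) - (-70*G)*71 = 2*(-278)/(-1176 - 278) - (-70*85/342)*71 = 2*(-278)/(-1454) - (-2975)*71/171 = 2*(-278)*(-1/1454) - 1*(-211225/171) = 278/727 + 211225/171 = 153608113/124317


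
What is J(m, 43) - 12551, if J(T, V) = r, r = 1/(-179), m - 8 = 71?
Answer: -2246630/179 ≈ -12551.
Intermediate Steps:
m = 79 (m = 8 + 71 = 79)
r = -1/179 ≈ -0.0055866
J(T, V) = -1/179
J(m, 43) - 12551 = -1/179 - 12551 = -2246630/179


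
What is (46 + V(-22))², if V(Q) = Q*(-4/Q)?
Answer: 1764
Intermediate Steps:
V(Q) = -4
(46 + V(-22))² = (46 - 4)² = 42² = 1764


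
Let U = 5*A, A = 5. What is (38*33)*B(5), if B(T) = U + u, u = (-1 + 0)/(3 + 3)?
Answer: 31141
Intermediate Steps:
U = 25 (U = 5*5 = 25)
u = -1/6 ≈ -0.16667
B(T) = 149/6 (B(T) = 25 - 1/6 = 149/6)
(38*33)*B(5) = (38*33)*(149/6) = 1254*(149/6) = 31141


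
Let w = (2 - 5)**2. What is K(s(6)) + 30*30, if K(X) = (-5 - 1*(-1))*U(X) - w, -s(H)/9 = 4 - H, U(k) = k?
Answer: 819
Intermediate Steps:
w = 9 (w = (-3)**2 = 9)
s(H) = -36 + 9*H (s(H) = -9*(4 - H) = -36 + 9*H)
K(X) = -9 - 4*X (K(X) = (-5 - 1*(-1))*X - 1*9 = (-5 + 1)*X - 9 = -4*X - 9 = -9 - 4*X)
K(s(6)) + 30*30 = (-9 - 4*(-36 + 9*6)) + 30*30 = (-9 - 4*(-36 + 54)) + 900 = (-9 - 4*18) + 900 = (-9 - 72) + 900 = -81 + 900 = 819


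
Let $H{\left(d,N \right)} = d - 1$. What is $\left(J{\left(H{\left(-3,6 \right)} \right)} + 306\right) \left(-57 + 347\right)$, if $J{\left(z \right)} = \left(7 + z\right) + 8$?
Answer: $91930$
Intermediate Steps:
$H{\left(d,N \right)} = -1 + d$ ($H{\left(d,N \right)} = d - 1 = -1 + d$)
$J{\left(z \right)} = 15 + z$
$\left(J{\left(H{\left(-3,6 \right)} \right)} + 306\right) \left(-57 + 347\right) = \left(\left(15 - 4\right) + 306\right) \left(-57 + 347\right) = \left(\left(15 - 4\right) + 306\right) 290 = \left(11 + 306\right) 290 = 317 \cdot 290 = 91930$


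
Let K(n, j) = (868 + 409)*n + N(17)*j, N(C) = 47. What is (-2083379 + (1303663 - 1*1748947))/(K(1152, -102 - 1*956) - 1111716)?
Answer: -2528663/309662 ≈ -8.1659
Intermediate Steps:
K(n, j) = 47*j + 1277*n (K(n, j) = (868 + 409)*n + 47*j = 1277*n + 47*j = 47*j + 1277*n)
(-2083379 + (1303663 - 1*1748947))/(K(1152, -102 - 1*956) - 1111716) = (-2083379 + (1303663 - 1*1748947))/((47*(-102 - 1*956) + 1277*1152) - 1111716) = (-2083379 + (1303663 - 1748947))/((47*(-102 - 956) + 1471104) - 1111716) = (-2083379 - 445284)/((47*(-1058) + 1471104) - 1111716) = -2528663/((-49726 + 1471104) - 1111716) = -2528663/(1421378 - 1111716) = -2528663/309662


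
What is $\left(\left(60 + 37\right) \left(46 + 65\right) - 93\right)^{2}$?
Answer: $113934276$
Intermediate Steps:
$\left(\left(60 + 37\right) \left(46 + 65\right) - 93\right)^{2} = \left(97 \cdot 111 - 93\right)^{2} = \left(10767 - 93\right)^{2} = 10674^{2} = 113934276$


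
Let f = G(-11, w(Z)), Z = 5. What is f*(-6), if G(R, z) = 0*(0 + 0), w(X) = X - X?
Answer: 0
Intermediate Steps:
w(X) = 0
G(R, z) = 0 (G(R, z) = 0*0 = 0)
f = 0
f*(-6) = 0*(-6) = 0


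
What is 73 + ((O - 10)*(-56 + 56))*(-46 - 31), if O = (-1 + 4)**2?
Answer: 73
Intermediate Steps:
O = 9 (O = 3**2 = 9)
73 + ((O - 10)*(-56 + 56))*(-46 - 31) = 73 + ((9 - 10)*(-56 + 56))*(-46 - 31) = 73 - 1*0*(-77) = 73 + 0*(-77) = 73 + 0 = 73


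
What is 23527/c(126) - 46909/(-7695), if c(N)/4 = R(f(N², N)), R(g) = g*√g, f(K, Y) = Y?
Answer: 46909/7695 + 3361*√14/3024 ≈ 10.255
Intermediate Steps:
R(g) = g^(3/2)
c(N) = 4*N^(3/2)
23527/c(126) - 46909/(-7695) = 23527/((4*126^(3/2))) - 46909/(-7695) = 23527/((4*(378*√14))) - 46909*(-1/7695) = 23527/((1512*√14)) + 46909/7695 = 23527*(√14/21168) + 46909/7695 = 3361*√14/3024 + 46909/7695 = 46909/7695 + 3361*√14/3024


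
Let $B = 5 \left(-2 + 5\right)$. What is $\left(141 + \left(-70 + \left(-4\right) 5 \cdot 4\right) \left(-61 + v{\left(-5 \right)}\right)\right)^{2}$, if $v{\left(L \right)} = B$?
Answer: $49575681$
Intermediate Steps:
$B = 15$ ($B = 5 \cdot 3 = 15$)
$v{\left(L \right)} = 15$
$\left(141 + \left(-70 + \left(-4\right) 5 \cdot 4\right) \left(-61 + v{\left(-5 \right)}\right)\right)^{2} = \left(141 + \left(-70 + \left(-4\right) 5 \cdot 4\right) \left(-61 + 15\right)\right)^{2} = \left(141 + \left(-70 - 80\right) \left(-46\right)\right)^{2} = \left(141 - -6900\right)^{2} = \left(141 + 6900\right)^{2} = 7041^{2} = 49575681$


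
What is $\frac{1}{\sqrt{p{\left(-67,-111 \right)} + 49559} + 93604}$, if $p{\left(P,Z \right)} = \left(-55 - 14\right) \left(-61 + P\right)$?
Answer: $\frac{93604}{8761650425} - \frac{\sqrt{58391}}{8761650425} \approx 1.0656 \cdot 10^{-5}$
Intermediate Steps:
$p{\left(P,Z \right)} = 4209 - 69 P$ ($p{\left(P,Z \right)} = - 69 \left(-61 + P\right) = 4209 - 69 P$)
$\frac{1}{\sqrt{p{\left(-67,-111 \right)} + 49559} + 93604} = \frac{1}{\sqrt{\left(4209 - -4623\right) + 49559} + 93604} = \frac{1}{\sqrt{\left(4209 + 4623\right) + 49559} + 93604} = \frac{1}{\sqrt{8832 + 49559} + 93604} = \frac{1}{\sqrt{58391} + 93604} = \frac{1}{93604 + \sqrt{58391}}$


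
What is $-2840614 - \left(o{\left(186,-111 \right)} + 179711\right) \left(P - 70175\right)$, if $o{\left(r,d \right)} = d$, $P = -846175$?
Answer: $164573619386$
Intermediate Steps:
$-2840614 - \left(o{\left(186,-111 \right)} + 179711\right) \left(P - 70175\right) = -2840614 - \left(-111 + 179711\right) \left(-846175 - 70175\right) = -2840614 - 179600 \left(-916350\right) = -2840614 - -164576460000 = -2840614 + 164576460000 = 164573619386$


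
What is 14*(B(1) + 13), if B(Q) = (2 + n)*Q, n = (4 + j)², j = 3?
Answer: 896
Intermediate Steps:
n = 49 (n = (4 + 3)² = 7² = 49)
B(Q) = 51*Q (B(Q) = (2 + 49)*Q = 51*Q)
14*(B(1) + 13) = 14*(51*1 + 13) = 14*(51 + 13) = 14*64 = 896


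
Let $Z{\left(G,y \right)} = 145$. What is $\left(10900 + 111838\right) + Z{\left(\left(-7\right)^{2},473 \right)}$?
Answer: $122883$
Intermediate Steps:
$\left(10900 + 111838\right) + Z{\left(\left(-7\right)^{2},473 \right)} = \left(10900 + 111838\right) + 145 = 122738 + 145 = 122883$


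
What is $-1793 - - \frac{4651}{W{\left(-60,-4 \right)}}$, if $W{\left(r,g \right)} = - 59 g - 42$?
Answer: $- \frac{343191}{194} \approx -1769.0$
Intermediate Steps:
$W{\left(r,g \right)} = -42 - 59 g$
$-1793 - - \frac{4651}{W{\left(-60,-4 \right)}} = -1793 - - \frac{4651}{-42 - -236} = -1793 - - \frac{4651}{-42 + 236} = -1793 - - \frac{4651}{194} = -1793 + \frac{4651}{194} = - \frac{343191}{194}$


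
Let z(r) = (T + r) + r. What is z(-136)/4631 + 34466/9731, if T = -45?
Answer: 156527319/45064261 ≈ 3.4734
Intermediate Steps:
z(r) = -45 + 2*r (z(r) = (-45 + r) + r = -45 + 2*r)
z(-136)/4631 + 34466/9731 = (-45 + 2*(-136))/4631 + 34466/9731 = (-45 - 272)*(1/4631) + 34466*(1/9731) = -317*1/4631 + 34466/9731 = -317/4631 + 34466/9731 = 156527319/45064261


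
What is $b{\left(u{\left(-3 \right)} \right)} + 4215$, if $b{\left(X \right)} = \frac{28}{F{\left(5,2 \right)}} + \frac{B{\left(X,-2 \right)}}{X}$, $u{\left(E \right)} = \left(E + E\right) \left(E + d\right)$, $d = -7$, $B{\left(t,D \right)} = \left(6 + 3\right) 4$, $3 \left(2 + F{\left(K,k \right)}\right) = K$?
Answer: $\frac{20658}{5} \approx 4131.6$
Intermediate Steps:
$F{\left(K,k \right)} = -2 + \frac{K}{3}$
$B{\left(t,D \right)} = 36$ ($B{\left(t,D \right)} = 9 \cdot 4 = 36$)
$u{\left(E \right)} = 2 E \left(-7 + E\right)$ ($u{\left(E \right)} = \left(E + E\right) \left(E - 7\right) = 2 E \left(-7 + E\right)$)
$b{\left(X \right)} = -84 + \frac{36}{X}$ ($b{\left(X \right)} = \frac{28}{-2 + \frac{1}{3} \cdot 5} + \frac{36}{X} = \frac{28}{-2 + \frac{5}{3}} + \frac{36}{X} = \frac{28}{- \frac{1}{3}} + \frac{36}{X} = 28 \left(-3\right) + \frac{36}{X} = -84 + \frac{36}{X}$)
$b{\left(u{\left(-3 \right)} \right)} + 4215 = \left(-84 + \frac{36}{2 \left(-3\right) \left(-7 - 3\right)}\right) + 4215 = \left(-84 + \frac{36}{2 \left(-3\right) \left(-10\right)}\right) + 4215 = \left(-84 + \frac{36}{60}\right) + 4215 = \left(-84 + 36 \cdot \frac{1}{60}\right) + 4215 = \left(-84 + \frac{3}{5}\right) + 4215 = - \frac{417}{5} + 4215 = \frac{20658}{5}$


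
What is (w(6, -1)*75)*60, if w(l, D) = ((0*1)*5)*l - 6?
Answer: -27000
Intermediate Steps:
w(l, D) = -6 (w(l, D) = (0*5)*l - 6 = 0*l - 6 = 0 - 6 = -6)
(w(6, -1)*75)*60 = -6*75*60 = -450*60 = -27000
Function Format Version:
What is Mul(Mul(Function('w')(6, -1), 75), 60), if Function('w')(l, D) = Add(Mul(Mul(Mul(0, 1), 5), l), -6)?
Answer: -27000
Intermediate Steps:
Function('w')(l, D) = -6 (Function('w')(l, D) = Add(Mul(Mul(0, 5), l), -6) = Add(Mul(0, l), -6) = Add(0, -6) = -6)
Mul(Mul(Function('w')(6, -1), 75), 60) = Mul(Mul(-6, 75), 60) = Mul(-450, 60) = -27000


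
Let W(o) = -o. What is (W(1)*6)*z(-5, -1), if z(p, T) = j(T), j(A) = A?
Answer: 6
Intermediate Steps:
z(p, T) = T
(W(1)*6)*z(-5, -1) = (-1*1*6)*(-1) = -1*6*(-1) = -6*(-1) = 6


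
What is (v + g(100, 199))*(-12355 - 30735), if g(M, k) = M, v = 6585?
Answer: -288056650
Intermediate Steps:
(v + g(100, 199))*(-12355 - 30735) = (6585 + 100)*(-12355 - 30735) = 6685*(-43090) = -288056650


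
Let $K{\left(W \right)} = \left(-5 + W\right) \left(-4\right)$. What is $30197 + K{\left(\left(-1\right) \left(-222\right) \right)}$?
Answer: $29329$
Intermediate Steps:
$K{\left(W \right)} = 20 - 4 W$
$30197 + K{\left(\left(-1\right) \left(-222\right) \right)} = 30197 + \left(20 - 4 \left(\left(-1\right) \left(-222\right)\right)\right) = 30197 + \left(20 - 888\right) = 30197 - 868 = 29329$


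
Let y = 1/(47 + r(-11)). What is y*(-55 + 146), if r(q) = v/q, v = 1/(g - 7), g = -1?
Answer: 1144/591 ≈ 1.9357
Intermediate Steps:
v = -⅛ (v = 1/(-1 - 7) = 1/(-8) = -⅛ ≈ -0.12500)
r(q) = -1/(8*q)
y = 88/4137 (y = 1/(47 - ⅛/(-11)) = 1/(47 - ⅛*(-1/11)) = 1/(47 + 1/88) = 1/(4137/88) = 88/4137 ≈ 0.021271)
y*(-55 + 146) = 88*(-55 + 146)/4137 = (88/4137)*91 = 1144/591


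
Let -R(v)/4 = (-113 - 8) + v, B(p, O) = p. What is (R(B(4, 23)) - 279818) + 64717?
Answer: -214633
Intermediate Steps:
R(v) = 484 - 4*v (R(v) = -4*((-113 - 8) + v) = -4*(-121 + v) = 484 - 4*v)
(R(B(4, 23)) - 279818) + 64717 = ((484 - 4*4) - 279818) + 64717 = ((484 - 16) - 279818) + 64717 = (468 - 279818) + 64717 = -279350 + 64717 = -214633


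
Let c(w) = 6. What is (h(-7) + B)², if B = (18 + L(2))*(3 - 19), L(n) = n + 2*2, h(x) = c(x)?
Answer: 142884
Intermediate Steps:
h(x) = 6
L(n) = 4 + n (L(n) = n + 4 = 4 + n)
B = -384 (B = (18 + (4 + 2))*(3 - 19) = (18 + 6)*(-16) = 24*(-16) = -384)
(h(-7) + B)² = (6 - 384)² = (-378)² = 142884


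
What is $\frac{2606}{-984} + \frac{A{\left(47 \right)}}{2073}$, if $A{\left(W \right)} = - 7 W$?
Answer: $- \frac{954329}{339972} \approx -2.8071$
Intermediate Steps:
$\frac{2606}{-984} + \frac{A{\left(47 \right)}}{2073} = \frac{2606}{-984} + \frac{\left(-7\right) 47}{2073} = 2606 \left(- \frac{1}{984}\right) - \frac{329}{2073} = - \frac{1303}{492} - \frac{329}{2073} = - \frac{954329}{339972}$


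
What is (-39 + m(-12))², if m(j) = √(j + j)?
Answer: 1497 - 156*I*√6 ≈ 1497.0 - 382.12*I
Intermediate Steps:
m(j) = √2*√j (m(j) = √(2*j) = √2*√j)
(-39 + m(-12))² = (-39 + √2*√(-12))² = (-39 + √2*(2*I*√3))² = (-39 + 2*I*√6)²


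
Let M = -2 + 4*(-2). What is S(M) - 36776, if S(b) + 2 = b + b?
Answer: -36798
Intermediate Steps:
M = -10 (M = -2 - 8 = -10)
S(b) = -2 + 2*b (S(b) = -2 + (b + b) = -2 + 2*b)
S(M) - 36776 = (-2 + 2*(-10)) - 36776 = (-2 - 20) - 36776 = -22 - 36776 = -36798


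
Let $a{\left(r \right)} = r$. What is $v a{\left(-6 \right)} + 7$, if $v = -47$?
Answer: $289$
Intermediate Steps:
$v a{\left(-6 \right)} + 7 = \left(-47\right) \left(-6\right) + 7 = 282 + 7 = 289$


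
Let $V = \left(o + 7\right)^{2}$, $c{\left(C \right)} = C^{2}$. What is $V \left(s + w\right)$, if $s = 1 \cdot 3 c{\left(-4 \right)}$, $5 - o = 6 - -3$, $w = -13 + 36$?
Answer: $639$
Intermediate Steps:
$w = 23$
$o = -4$ ($o = 5 - \left(6 - -3\right) = 5 - \left(6 + 3\right) = 5 - 9 = -4$)
$s = 48$ ($s = 1 \cdot 3 \left(-4\right)^{2} = 3 \cdot 16 = 48$)
$V = 9$ ($V = \left(-4 + 7\right)^{2} = 3^{2} = 9$)
$V \left(s + w\right) = 9 \left(48 + 23\right) = 9 \cdot 71 = 639$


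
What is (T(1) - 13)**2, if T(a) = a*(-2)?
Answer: 225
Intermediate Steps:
T(a) = -2*a
(T(1) - 13)**2 = (-2*1 - 13)**2 = (-2 - 13)**2 = (-15)**2 = 225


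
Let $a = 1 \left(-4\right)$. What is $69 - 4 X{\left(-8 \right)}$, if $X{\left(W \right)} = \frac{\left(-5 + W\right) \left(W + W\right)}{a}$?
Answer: $277$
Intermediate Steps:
$a = -4$
$X{\left(W \right)} = - \frac{W \left(-5 + W\right)}{2}$ ($X{\left(W \right)} = \frac{\left(-5 + W\right) \left(W + W\right)}{-4} = \left(-5 + W\right) 2 W \left(- \frac{1}{4}\right) = 2 W \left(-5 + W\right) \left(- \frac{1}{4}\right) = - \frac{W \left(-5 + W\right)}{2}$)
$69 - 4 X{\left(-8 \right)} = 69 - 4 \cdot \frac{1}{2} \left(-8\right) \left(5 - -8\right) = 69 - 4 \cdot \frac{1}{2} \left(-8\right) \left(5 + 8\right) = 69 - 4 \cdot \frac{1}{2} \left(-8\right) 13 = 69 - -208 = 69 + 208 = 277$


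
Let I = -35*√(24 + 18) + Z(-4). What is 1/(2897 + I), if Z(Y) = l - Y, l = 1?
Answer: 1451/4185077 + 35*√42/8370154 ≈ 0.00037381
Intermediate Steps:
Z(Y) = 1 - Y
I = 5 - 35*√42 (I = -35*√(24 + 18) + (1 - 1*(-4)) = -35*√42 + (1 + 4) = -35*√42 + 5 = 5 - 35*√42 ≈ -221.83)
1/(2897 + I) = 1/(2897 + (5 - 35*√42)) = 1/(2902 - 35*√42)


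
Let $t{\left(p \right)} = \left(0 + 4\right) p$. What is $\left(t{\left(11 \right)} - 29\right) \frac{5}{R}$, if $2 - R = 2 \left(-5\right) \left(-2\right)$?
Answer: $- \frac{25}{6} \approx -4.1667$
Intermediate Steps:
$R = -18$ ($R = 2 - 2 \left(-5\right) \left(-2\right) = 2 - \left(-10\right) \left(-2\right) = 2 - 20 = -18$)
$t{\left(p \right)} = 4 p$
$\left(t{\left(11 \right)} - 29\right) \frac{5}{R} = \left(4 \cdot 11 - 29\right) \frac{5}{-18} = \left(44 - 29\right) 5 \left(- \frac{1}{18}\right) = 15 \left(- \frac{5}{18}\right) = - \frac{25}{6}$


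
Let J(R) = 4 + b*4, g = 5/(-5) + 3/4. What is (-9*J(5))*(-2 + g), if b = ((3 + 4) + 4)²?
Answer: 9882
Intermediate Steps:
g = -¼ (g = 5*(-⅕) + 3*(¼) = -1 + ¾ = -¼ ≈ -0.25000)
b = 121 (b = (7 + 4)² = 11² = 121)
J(R) = 488 (J(R) = 4 + 121*4 = 4 + 484 = 488)
(-9*J(5))*(-2 + g) = (-9*488)*(-2 - ¼) = -4392*(-9/4) = 9882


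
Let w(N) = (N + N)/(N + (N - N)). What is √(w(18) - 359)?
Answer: I*√357 ≈ 18.894*I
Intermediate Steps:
w(N) = 2 (w(N) = (2*N)/(N + 0) = (2*N)/N = 2)
√(w(18) - 359) = √(2 - 359) = √(-357) = I*√357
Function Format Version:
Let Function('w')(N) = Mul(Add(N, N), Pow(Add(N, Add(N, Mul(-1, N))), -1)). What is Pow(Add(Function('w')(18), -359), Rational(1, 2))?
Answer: Mul(I, Pow(357, Rational(1, 2))) ≈ Mul(18.894, I)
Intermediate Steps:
Function('w')(N) = 2 (Function('w')(N) = Mul(Mul(2, N), Pow(Add(N, 0), -1)) = Mul(Mul(2, N), Pow(N, -1)) = 2)
Pow(Add(Function('w')(18), -359), Rational(1, 2)) = Pow(Add(2, -359), Rational(1, 2)) = Pow(-357, Rational(1, 2)) = Mul(I, Pow(357, Rational(1, 2)))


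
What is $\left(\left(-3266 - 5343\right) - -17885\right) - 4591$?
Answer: $4685$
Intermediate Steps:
$\left(\left(-3266 - 5343\right) - -17885\right) - 4591 = \left(-8609 + 17885\right) - 4591 = 9276 - 4591 = 4685$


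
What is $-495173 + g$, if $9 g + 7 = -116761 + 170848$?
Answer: $- \frac{4402477}{9} \approx -4.8916 \cdot 10^{5}$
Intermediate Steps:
$g = \frac{54080}{9}$ ($g = - \frac{7}{9} + \frac{-116761 + 170848}{9} = - \frac{7}{9} + \frac{1}{9} \cdot 54087 = - \frac{7}{9} + \frac{18029}{3} = \frac{54080}{9} \approx 6008.9$)
$-495173 + g = -495173 + \frac{54080}{9} = - \frac{4402477}{9}$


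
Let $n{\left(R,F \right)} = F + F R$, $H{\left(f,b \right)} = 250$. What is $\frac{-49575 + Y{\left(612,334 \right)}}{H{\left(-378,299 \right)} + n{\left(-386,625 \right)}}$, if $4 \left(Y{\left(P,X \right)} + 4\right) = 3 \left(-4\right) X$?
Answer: $\frac{50581}{240375} \approx 0.21043$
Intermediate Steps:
$Y{\left(P,X \right)} = -4 - 3 X$ ($Y{\left(P,X \right)} = -4 + \frac{3 \left(-4\right) X}{4} = -4 + \frac{\left(-12\right) X}{4} = -4 - 3 X$)
$\frac{-49575 + Y{\left(612,334 \right)}}{H{\left(-378,299 \right)} + n{\left(-386,625 \right)}} = \frac{-49575 - 1006}{250 + 625 \left(1 - 386\right)} = \frac{-49575 - 1006}{250 + 625 \left(-385\right)} = \frac{-49575 - 1006}{250 - 240625} = - \frac{50581}{-240375} = \left(-50581\right) \left(- \frac{1}{240375}\right) = \frac{50581}{240375}$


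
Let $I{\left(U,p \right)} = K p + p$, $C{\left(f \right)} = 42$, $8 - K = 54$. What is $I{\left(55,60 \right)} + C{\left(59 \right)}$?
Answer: $-2658$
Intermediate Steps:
$K = -46$ ($K = 8 - 54 = -46$)
$I{\left(U,p \right)} = - 45 p$ ($I{\left(U,p \right)} = - 46 p + p = - 45 p$)
$I{\left(55,60 \right)} + C{\left(59 \right)} = \left(-45\right) 60 + 42 = -2700 + 42 = -2658$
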